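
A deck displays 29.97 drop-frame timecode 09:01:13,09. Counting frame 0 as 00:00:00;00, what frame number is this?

As if non-drop at 30 labels/s: (9 × 3600 + 1 × 60 + 13) × 30 + 9 = 974199.
Minute boundaries passed: 541; those not divisible by 10: 541 − 54 = 487; dropped labels = 2 × 487 = 974.
Actual frame index = 974199 − 974 = 973225.

973225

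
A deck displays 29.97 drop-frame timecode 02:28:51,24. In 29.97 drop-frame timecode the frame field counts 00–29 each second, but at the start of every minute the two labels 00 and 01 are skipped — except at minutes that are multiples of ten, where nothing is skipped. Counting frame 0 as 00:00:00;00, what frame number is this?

267686

As if non-drop at 30 labels/s: (2 × 3600 + 28 × 60 + 51) × 30 + 24 = 267954.
Minute boundaries passed: 148; those not divisible by 10: 148 − 14 = 134; dropped labels = 2 × 134 = 268.
Actual frame index = 267954 − 268 = 267686.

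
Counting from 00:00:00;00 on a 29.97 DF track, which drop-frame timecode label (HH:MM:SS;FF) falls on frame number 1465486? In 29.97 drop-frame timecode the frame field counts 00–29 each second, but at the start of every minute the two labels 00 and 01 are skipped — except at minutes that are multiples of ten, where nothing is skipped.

Each 10-minute DF block holds 10 × 60 × 30 − 9 × 2 = 17982 frames. 1465486 ÷ 17982 → 81 full blocks, remainder 8944.
Within the partial block the first minute is 1800 frames and each further minute 1798, so 4 further minute boundaries passed. Total skipped labels = 18 × 81 + 2 × 4 = 1466.
Non-drop label index = 1465486 + 1466 = 1466952; at 30 labels/s that is 13:34:58:12, i.e. DF 13:34:58;12.

13:34:58;12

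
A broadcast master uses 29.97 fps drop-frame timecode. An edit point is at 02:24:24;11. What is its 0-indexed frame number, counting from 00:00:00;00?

259671

Complete 10-minute blocks: 14, each 17982 frames → 251748.
Remaining 4 whole minutes in the current block: 1800 + 3 × 1798 = 7194 frames.
Within the current minute: 24 × 30 + 11 − 2 = 729 (labels ;00/;01 skipped at this minute). Total = 251748 + 7194 + 729 = 259671.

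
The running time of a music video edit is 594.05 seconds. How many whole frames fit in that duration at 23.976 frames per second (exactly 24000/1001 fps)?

Frames = 594.05 × 24000/1001 = 14257200/1001 ≈ 14242.9570.
Complete frames: 14242.

14242 frames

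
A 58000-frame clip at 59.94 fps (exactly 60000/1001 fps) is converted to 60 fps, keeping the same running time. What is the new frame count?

Target frames = source frames × (target rate / source rate) = 58000 × (60)/(60000/1001) = 58000 × 1001/1000 = 58058.

58058 frames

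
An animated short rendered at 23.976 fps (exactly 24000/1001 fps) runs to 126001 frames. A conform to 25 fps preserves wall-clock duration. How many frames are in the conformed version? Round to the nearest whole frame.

131382 frames

Frames at target rate = 126001 × (25) / (24000/1001) = 126127001/960 ≈ 131382.293.
Nearest whole frame: 131382.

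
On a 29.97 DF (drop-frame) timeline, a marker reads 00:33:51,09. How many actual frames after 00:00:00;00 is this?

As if non-drop at 30 labels/s: (0 × 3600 + 33 × 60 + 51) × 30 + 9 = 60939.
Minute boundaries passed: 33; those not divisible by 10: 33 − 3 = 30; dropped labels = 2 × 30 = 60.
Actual frame index = 60939 − 60 = 60879.

60879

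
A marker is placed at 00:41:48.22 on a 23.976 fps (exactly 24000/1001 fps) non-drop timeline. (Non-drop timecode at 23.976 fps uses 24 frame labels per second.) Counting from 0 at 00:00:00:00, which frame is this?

Total seconds to the label: (0 × 3600 + 41 × 60 + 48) = 2508.
Frame index = 2508 × 24 + 22 = 60214.

60214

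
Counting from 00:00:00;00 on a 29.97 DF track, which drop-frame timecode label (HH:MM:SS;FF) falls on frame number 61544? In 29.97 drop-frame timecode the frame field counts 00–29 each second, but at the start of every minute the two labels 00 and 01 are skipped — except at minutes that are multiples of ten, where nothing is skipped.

00:34:13;16

Ten DF minutes hold 17982 frames, so frame 61544 lies in block 3 (frames 53946–71927) with 7598 frames into that block.
The block's first minute is 1800 frames and the rest 1798 each; 7598 frames reaches minute 4, so 3 × 18 + 4 × 2 = 62 labels have been skipped so far.
Adding those back, label number 61544 + 62 = 61606 at 30 labels/s is 2053 s + 16 f = 0 h 34 min 13 s frame 16, i.e. 00:34:13;16.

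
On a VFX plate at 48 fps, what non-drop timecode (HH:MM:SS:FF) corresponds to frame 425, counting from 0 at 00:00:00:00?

425 ÷ 48 = 8 full seconds, remainder 41 frames.
8 s = 0 h 0 min 8 s.
Timecode: 00:00:08:41.

00:00:08:41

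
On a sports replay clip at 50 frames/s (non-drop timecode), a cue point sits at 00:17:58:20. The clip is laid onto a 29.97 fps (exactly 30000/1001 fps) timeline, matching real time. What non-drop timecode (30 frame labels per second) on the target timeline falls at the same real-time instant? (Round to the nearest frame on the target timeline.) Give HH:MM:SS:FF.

00:17:57:10

Source frame index: (0×3600 + 17×60 + 58) × 50 + 20 = 53920.
Real time: 53920 / (50) = 5392/5 s.
Target frame: (5392/5) × (30000/1001) = 32352000/1001 ≈ 32319.680 → 32320.
At 30 labels/s: frame 32320 → 00:17:57:10.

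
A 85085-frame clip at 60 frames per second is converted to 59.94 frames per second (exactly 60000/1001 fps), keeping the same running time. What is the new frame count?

85000 frames

Target frames = source frames × (target rate / source rate) = 85085 × (60000/1001)/(60) = 85085 × 1000/1001 = 85000.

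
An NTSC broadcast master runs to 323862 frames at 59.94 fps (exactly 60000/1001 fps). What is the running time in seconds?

5403.0977 seconds

Running time = 323862 / (60000/1001) = 5403.0977 s.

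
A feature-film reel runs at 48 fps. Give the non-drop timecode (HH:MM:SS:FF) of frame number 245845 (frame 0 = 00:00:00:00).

245845 ÷ 48 = 5121 full seconds, remainder 37 frames.
5121 s = 1 h 25 min 21 s.
Timecode: 01:25:21:37.

01:25:21:37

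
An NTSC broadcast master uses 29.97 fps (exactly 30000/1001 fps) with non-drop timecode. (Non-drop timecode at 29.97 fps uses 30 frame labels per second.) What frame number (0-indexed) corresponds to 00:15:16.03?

27483

Total seconds to the label: (0 × 3600 + 15 × 60 + 16) = 916.
Frame index = 916 × 30 + 3 = 27483.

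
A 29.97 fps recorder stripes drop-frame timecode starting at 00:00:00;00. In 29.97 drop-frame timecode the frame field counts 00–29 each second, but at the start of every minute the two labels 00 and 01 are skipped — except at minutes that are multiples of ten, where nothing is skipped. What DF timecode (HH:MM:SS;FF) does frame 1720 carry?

Each 10-minute DF block holds 10 × 60 × 30 − 9 × 2 = 17982 frames. 1720 ÷ 17982 → 0 full blocks, remainder 1720.
Within the partial block the first minute is 1800 frames and each further minute 1798, so 0 further minute boundaries passed. Total skipped labels = 18 × 0 + 2 × 0 = 0.
Non-drop label index = 1720 + 0 = 1720; at 30 labels/s that is 00:00:57:10, i.e. DF 00:00:57;10.

00:00:57;10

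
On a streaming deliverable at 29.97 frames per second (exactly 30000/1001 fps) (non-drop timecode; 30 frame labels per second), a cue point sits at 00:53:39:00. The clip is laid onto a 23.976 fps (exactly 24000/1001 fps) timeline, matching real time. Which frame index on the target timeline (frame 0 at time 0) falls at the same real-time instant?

frame 77256

Source frame index: (0×3600 + 53×60 + 39) × 30 + 0 = 96570.
Real time: 96570 / (30000/1001) = 3222219/1000 s.
Target frame: (3222219/1000) × (24000/1001) = 77256.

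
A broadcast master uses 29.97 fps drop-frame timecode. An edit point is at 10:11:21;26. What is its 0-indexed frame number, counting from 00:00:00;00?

1099356

Complete 10-minute blocks: 61, each 17982 frames → 1096902.
Remaining 1 whole minute in the current block: 1800 + 0 × 1798 = 1800 frames.
Within the current minute: 21 × 30 + 26 − 2 = 654 (labels ;00/;01 skipped at this minute). Total = 1096902 + 1800 + 654 = 1099356.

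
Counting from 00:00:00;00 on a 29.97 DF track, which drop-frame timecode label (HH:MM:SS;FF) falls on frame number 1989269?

18:26:15;11

Each 10-minute DF block holds 10 × 60 × 30 − 9 × 2 = 17982 frames. 1989269 ÷ 17982 → 110 full blocks, remainder 11249.
Within the partial block the first minute is 1800 frames and each further minute 1798, so 6 further minute boundaries passed. Total skipped labels = 18 × 110 + 2 × 6 = 1992.
Non-drop label index = 1989269 + 1992 = 1991261; at 30 labels/s that is 18:26:15:11, i.e. DF 18:26:15;11.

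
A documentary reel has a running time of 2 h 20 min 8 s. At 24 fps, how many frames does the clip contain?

2 h 20 min 8 s = 8408 s.
Frames = 8408 × 24 = 201792.

201792 frames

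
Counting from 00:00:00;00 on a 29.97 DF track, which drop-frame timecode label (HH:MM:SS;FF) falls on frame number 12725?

00:07:04;19

Each 10-minute DF block holds 10 × 60 × 30 − 9 × 2 = 17982 frames. 12725 ÷ 17982 → 0 full blocks, remainder 12725.
Within the partial block the first minute is 1800 frames and each further minute 1798, so 7 further minute boundaries passed. Total skipped labels = 18 × 0 + 2 × 7 = 14.
Non-drop label index = 12725 + 14 = 12739; at 30 labels/s that is 00:07:04:19, i.e. DF 00:07:04;19.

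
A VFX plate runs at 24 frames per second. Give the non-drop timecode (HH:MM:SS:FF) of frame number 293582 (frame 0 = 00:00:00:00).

293582 ÷ 24 = 12232 full seconds, remainder 14 frames.
12232 s = 3 h 23 min 52 s.
Timecode: 03:23:52:14.

03:23:52:14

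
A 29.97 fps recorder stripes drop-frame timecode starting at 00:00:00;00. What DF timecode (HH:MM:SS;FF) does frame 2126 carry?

00:01:10;28

Ten DF minutes hold 17982 frames, so frame 2126 lies in block 0 (frames 0–17981) with 2126 frames into that block.
The block's first minute is 1800 frames and the rest 1798 each; 2126 frames reaches minute 1, so 0 × 18 + 1 × 2 = 2 labels have been skipped so far.
Adding those back, label number 2126 + 2 = 2128 at 30 labels/s is 70 s + 28 f = 0 h 1 min 10 s frame 28, i.e. 00:01:10;28.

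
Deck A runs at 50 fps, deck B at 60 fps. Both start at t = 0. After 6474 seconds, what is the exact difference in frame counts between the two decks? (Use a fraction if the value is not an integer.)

64740 frames

A emits 50 × 6474 = 323700 frames; B emits 60 × 6474 = 388440.
Difference = 64740 frames; B is ahead of A.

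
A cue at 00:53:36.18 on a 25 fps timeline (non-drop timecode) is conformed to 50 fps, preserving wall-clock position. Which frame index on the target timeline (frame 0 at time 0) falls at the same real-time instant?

Source frame index: (0×3600 + 53×60 + 36) × 25 + 18 = 80418.
Real time: 80418 / (25) = 80418/25 s.
Target frame: (80418/25) × (50) = 160836.

frame 160836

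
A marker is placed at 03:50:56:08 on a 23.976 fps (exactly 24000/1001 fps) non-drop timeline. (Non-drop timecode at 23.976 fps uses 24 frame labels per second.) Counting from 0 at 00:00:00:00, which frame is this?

frame 332552

Total seconds to the label: (3 × 3600 + 50 × 60 + 56) = 13856.
Frame index = 13856 × 24 + 8 = 332552.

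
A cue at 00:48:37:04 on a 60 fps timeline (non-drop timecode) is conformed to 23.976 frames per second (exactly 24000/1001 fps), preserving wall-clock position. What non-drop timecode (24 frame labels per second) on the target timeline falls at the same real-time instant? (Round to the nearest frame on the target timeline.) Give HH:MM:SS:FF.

Source frame index: (0×3600 + 48×60 + 37) × 60 + 4 = 175024.
Real time: 175024 / (60) = 43756/15 s.
Target frame: (43756/15) × (24000/1001) = 70009600/1001 ≈ 69939.660 → 69940.
At 24 labels/s: frame 69940 → 00:48:34:04.

00:48:34:04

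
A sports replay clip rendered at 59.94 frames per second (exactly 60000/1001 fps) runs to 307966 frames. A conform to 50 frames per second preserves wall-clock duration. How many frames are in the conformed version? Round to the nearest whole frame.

256895 frames

Frames at target rate = 307966 × (50) / (60000/1001) = 154136983/600 ≈ 256894.972.
Nearest whole frame: 256895.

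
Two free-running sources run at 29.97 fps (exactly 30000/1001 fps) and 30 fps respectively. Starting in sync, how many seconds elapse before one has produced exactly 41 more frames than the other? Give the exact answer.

The gap grows by |30 − 30000/1001| = 30/1001 frames per second.
Time for a 41-frame gap: 41 ÷ (30/1001) = 41041/30 s.

41041/30 seconds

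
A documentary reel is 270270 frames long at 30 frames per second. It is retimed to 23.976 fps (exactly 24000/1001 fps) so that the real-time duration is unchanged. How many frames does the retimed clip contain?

Target frames = source frames × (target rate / source rate) = 270270 × (24000/1001)/(30) = 270270 × 800/1001 = 216000.

216000 frames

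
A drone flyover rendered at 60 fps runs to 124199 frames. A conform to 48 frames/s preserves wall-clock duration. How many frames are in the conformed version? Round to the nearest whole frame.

Frames at target rate = 124199 × (48) / (60) = 496796/5 ≈ 99359.200.
Nearest whole frame: 99359.

99359 frames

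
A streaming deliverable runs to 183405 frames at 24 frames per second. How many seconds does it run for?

7641.875 seconds

Running time = 183405 / (24) = 7641.875 s.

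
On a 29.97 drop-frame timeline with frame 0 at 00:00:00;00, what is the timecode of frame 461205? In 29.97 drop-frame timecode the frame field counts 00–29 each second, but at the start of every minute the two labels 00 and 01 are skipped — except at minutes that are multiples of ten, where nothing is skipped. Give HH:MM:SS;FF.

04:16:28;27

Each 10-minute DF block holds 10 × 60 × 30 − 9 × 2 = 17982 frames. 461205 ÷ 17982 → 25 full blocks, remainder 11655.
Within the partial block the first minute is 1800 frames and each further minute 1798, so 6 further minute boundaries passed. Total skipped labels = 18 × 25 + 2 × 6 = 462.
Non-drop label index = 461205 + 462 = 461667; at 30 labels/s that is 04:16:28:27, i.e. DF 04:16:28;27.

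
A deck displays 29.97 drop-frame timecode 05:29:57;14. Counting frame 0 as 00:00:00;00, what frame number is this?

Complete 10-minute blocks: 32, each 17982 frames → 575424.
Remaining 9 whole minutes in the current block: 1800 + 8 × 1798 = 16184 frames.
Within the current minute: 57 × 30 + 14 − 2 = 1722 (labels ;00/;01 skipped at this minute). Total = 575424 + 16184 + 1722 = 593330.

593330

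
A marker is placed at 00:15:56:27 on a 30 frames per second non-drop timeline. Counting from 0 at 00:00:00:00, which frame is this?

frame 28707

Total seconds to the label: (0 × 3600 + 15 × 60 + 56) = 956.
Frame index = 956 × 30 + 27 = 28707.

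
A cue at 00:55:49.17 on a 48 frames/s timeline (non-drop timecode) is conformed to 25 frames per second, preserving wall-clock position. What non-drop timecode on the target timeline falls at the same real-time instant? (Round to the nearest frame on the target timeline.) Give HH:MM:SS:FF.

Source frame index: (0×3600 + 55×60 + 49) × 48 + 17 = 160769.
Real time: 160769 / (48) = 160769/48 s.
Target frame: (160769/48) × (25) = 4019225/48 ≈ 83733.854 → 83734.
At 25 labels/s: frame 83734 → 00:55:49:09.

00:55:49:09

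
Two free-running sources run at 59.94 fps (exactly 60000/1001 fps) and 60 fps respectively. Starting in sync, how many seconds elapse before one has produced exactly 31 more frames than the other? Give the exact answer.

The gap grows by |60 − 60000/1001| = 60/1001 frames per second.
Time for a 31-frame gap: 31 ÷ (60/1001) = 31031/60 s.

31031/60 seconds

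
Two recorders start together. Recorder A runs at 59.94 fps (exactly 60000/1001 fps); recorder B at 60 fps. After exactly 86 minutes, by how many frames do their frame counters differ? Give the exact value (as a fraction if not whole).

86 min = 5160 s.
A emits 60000/1001 × 5160 = 309600000/1001 frames; B emits 60 × 5160 = 309600.
Difference = 309600/1001 frames (≈ 309.2907); B is ahead of A.

309600/1001 frames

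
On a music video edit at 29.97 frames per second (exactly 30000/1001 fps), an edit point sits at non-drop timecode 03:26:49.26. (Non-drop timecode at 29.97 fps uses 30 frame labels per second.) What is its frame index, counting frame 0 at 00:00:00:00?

Total seconds to the label: (3 × 3600 + 26 × 60 + 49) = 12409.
Frame index = 12409 × 30 + 26 = 372296.

372296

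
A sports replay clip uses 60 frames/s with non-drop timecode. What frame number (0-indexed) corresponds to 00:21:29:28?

frame 77368

Total seconds to the label: (0 × 3600 + 21 × 60 + 29) = 1289.
Frame index = 1289 × 60 + 28 = 77368.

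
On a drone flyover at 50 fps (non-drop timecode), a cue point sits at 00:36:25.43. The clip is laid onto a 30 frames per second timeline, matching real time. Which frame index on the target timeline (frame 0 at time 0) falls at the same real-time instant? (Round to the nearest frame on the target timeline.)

Source frame index: (0×3600 + 36×60 + 25) × 50 + 43 = 109293.
Real time: 109293 / (50) = 109293/50 s.
Target frame: (109293/50) × (30) = 327879/5 ≈ 65575.800 → 65576.

frame 65576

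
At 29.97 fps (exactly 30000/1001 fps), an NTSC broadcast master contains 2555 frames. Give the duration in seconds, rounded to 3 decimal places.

Running time = 2555 × 1001/30000 = 511511/6000 s ≈ 85.252 s.

85.252 seconds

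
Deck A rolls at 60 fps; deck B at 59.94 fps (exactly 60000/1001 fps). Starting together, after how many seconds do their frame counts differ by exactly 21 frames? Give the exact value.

The gap grows by |60000/1001 − 60| = 60/1001 frames per second.
Time for a 21-frame gap: 21 ÷ (60/1001) = 350.35 s.

350.35 seconds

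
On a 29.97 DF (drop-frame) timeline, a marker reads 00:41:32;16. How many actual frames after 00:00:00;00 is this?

Complete 10-minute blocks: 4, each 17982 frames → 71928.
Remaining 1 whole minute in the current block: 1800 + 0 × 1798 = 1800 frames.
Within the current minute: 32 × 30 + 16 − 2 = 974 (labels ;00/;01 skipped at this minute). Total = 71928 + 1800 + 974 = 74702.

74702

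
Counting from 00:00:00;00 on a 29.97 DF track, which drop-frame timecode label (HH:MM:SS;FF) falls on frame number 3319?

Each 10-minute DF block holds 10 × 60 × 30 − 9 × 2 = 17982 frames. 3319 ÷ 17982 → 0 full blocks, remainder 3319.
Within the partial block the first minute is 1800 frames and each further minute 1798, so 1 further minute boundary passed. Total skipped labels = 18 × 0 + 2 × 1 = 2.
Non-drop label index = 3319 + 2 = 3321; at 30 labels/s that is 00:01:50:21, i.e. DF 00:01:50;21.

00:01:50;21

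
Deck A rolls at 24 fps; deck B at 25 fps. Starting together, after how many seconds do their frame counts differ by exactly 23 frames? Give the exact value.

23 seconds

The gap grows by |25 − 24| = 1 frame per second.
Time for a 23-frame gap: 23 ÷ (1) = 23 s.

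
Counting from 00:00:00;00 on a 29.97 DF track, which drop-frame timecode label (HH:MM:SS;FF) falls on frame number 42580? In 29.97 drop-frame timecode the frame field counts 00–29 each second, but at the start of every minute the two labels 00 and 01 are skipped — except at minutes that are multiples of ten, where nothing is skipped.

00:23:40;22

Ten DF minutes hold 17982 frames, so frame 42580 lies in block 2 (frames 35964–53945) with 6616 frames into that block.
The block's first minute is 1800 frames and the rest 1798 each; 6616 frames reaches minute 3, so 2 × 18 + 3 × 2 = 42 labels have been skipped so far.
Adding those back, label number 42580 + 42 = 42622 at 30 labels/s is 1420 s + 22 f = 0 h 23 min 40 s frame 22, i.e. 00:23:40;22.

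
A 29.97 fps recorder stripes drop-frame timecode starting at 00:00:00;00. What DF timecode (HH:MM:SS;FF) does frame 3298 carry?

Ten DF minutes hold 17982 frames, so frame 3298 lies in block 0 (frames 0–17981) with 3298 frames into that block.
The block's first minute is 1800 frames and the rest 1798 each; 3298 frames reaches minute 1, so 0 × 18 + 1 × 2 = 2 labels have been skipped so far.
Adding those back, label number 3298 + 2 = 3300 at 30 labels/s is 110 s + 0 f = 0 h 1 min 50 s frame 0, i.e. 00:01:50;00.

00:01:50;00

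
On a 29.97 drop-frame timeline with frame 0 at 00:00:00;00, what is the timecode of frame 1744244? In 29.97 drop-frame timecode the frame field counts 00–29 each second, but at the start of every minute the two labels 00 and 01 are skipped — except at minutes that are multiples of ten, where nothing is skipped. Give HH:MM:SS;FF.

Each 10-minute DF block holds 10 × 60 × 30 − 9 × 2 = 17982 frames. 1744244 ÷ 17982 → 96 full blocks, remainder 17972.
Within the partial block the first minute is 1800 frames and each further minute 1798, so 9 further minute boundaries passed. Total skipped labels = 18 × 96 + 2 × 9 = 1746.
Non-drop label index = 1744244 + 1746 = 1745990; at 30 labels/s that is 16:09:59:20, i.e. DF 16:09:59;20.

16:09:59;20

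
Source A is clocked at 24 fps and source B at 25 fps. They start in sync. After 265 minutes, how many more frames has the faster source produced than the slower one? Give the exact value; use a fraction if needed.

15900 frames

265 min = 15900 s.
A emits 24 × 15900 = 381600 frames; B emits 25 × 15900 = 397500.
Difference = 15900 frames; B is ahead of A.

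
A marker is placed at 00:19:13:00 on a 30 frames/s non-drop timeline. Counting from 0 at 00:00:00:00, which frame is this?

Total seconds to the label: (0 × 3600 + 19 × 60 + 13) = 1153.
Frame index = 1153 × 30 + 0 = 34590.

34590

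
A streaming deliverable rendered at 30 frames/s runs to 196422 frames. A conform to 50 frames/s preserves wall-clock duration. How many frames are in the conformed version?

327370 frames

Target frames = source frames × (target rate / source rate) = 196422 × (50)/(30) = 196422 × 5/3 = 327370.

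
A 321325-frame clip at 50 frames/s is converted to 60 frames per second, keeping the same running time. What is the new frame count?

385590 frames

Target frames = source frames × (target rate / source rate) = 321325 × (60)/(50) = 321325 × 6/5 = 385590.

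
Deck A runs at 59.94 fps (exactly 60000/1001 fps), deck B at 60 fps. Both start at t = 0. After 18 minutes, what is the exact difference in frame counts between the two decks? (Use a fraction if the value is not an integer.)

18 min = 1080 s.
A emits 60000/1001 × 1080 = 64800000/1001 frames; B emits 60 × 1080 = 64800.
Difference = 64800/1001 frames (≈ 64.7353); B is ahead of A.

64800/1001 frames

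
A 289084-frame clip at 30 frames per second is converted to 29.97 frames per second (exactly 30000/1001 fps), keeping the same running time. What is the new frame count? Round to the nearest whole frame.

Frames at target rate = 289084 × (30000/1001) / (30) = 289084000/1001 ≈ 288795.205.
Nearest whole frame: 288795.

288795 frames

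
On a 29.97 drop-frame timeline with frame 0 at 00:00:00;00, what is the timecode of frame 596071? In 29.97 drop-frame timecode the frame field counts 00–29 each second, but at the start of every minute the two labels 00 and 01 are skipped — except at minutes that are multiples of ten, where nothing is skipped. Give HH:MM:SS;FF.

Ten DF minutes hold 17982 frames, so frame 596071 lies in block 33 (frames 593406–611387) with 2665 frames into that block.
The block's first minute is 1800 frames and the rest 1798 each; 2665 frames reaches minute 1, so 33 × 18 + 1 × 2 = 596 labels have been skipped so far.
Adding those back, label number 596071 + 596 = 596667 at 30 labels/s is 19888 s + 27 f = 5 h 31 min 28 s frame 27, i.e. 05:31:28;27.

05:31:28;27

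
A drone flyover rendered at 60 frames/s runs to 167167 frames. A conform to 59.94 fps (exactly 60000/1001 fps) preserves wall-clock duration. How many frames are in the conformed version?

Target frames = source frames × (target rate / source rate) = 167167 × (60000/1001)/(60) = 167167 × 1000/1001 = 167000.

167000 frames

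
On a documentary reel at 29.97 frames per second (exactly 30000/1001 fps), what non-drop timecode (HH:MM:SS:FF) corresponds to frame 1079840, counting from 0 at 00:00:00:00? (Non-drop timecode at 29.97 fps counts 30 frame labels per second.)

09:59:54:20

1079840 ÷ 30 = 35994 full seconds, remainder 20 frames.
35994 s = 9 h 59 min 54 s.
Timecode: 09:59:54:20.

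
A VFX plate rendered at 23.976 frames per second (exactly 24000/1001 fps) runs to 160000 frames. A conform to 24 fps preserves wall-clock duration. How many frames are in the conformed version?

160160 frames

Target frames = source frames × (target rate / source rate) = 160000 × (24)/(24000/1001) = 160000 × 1001/1000 = 160160.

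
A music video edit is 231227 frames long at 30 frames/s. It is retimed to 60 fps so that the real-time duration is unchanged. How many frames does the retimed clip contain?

462454 frames

Target frames = source frames × (target rate / source rate) = 231227 × (60)/(30) = 231227 × 2 = 462454.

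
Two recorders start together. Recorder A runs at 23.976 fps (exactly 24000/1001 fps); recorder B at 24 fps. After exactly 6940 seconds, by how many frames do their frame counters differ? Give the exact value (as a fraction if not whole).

A emits 24000/1001 × 6940 = 166560000/1001 frames; B emits 24 × 6940 = 166560.
Difference = 166560/1001 frames (≈ 166.3936); B is ahead of A.

166560/1001 frames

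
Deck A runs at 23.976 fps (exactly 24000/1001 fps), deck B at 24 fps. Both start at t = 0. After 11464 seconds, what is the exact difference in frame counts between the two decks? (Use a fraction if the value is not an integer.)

A emits 24000/1001 × 11464 = 275136000/1001 frames; B emits 24 × 11464 = 275136.
Difference = 275136/1001 frames (≈ 274.8611); B is ahead of A.

275136/1001 frames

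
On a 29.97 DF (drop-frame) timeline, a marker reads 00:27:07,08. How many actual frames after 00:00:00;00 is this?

48768

As if non-drop at 30 labels/s: (0 × 3600 + 27 × 60 + 7) × 30 + 8 = 48818.
Minute boundaries passed: 27; those not divisible by 10: 27 − 2 = 25; dropped labels = 2 × 25 = 50.
Actual frame index = 48818 − 50 = 48768.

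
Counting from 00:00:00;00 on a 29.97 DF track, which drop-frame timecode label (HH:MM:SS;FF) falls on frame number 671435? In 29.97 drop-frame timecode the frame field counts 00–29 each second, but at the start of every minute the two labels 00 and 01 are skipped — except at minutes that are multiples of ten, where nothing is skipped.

06:13:23;17

Ten DF minutes hold 17982 frames, so frame 671435 lies in block 37 (frames 665334–683315) with 6101 frames into that block.
The block's first minute is 1800 frames and the rest 1798 each; 6101 frames reaches minute 3, so 37 × 18 + 3 × 2 = 672 labels have been skipped so far.
Adding those back, label number 671435 + 672 = 672107 at 30 labels/s is 22403 s + 17 f = 6 h 13 min 23 s frame 17, i.e. 06:13:23;17.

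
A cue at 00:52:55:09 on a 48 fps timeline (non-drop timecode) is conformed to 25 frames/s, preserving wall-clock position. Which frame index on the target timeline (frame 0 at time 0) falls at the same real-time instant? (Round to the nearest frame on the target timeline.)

Source frame index: (0×3600 + 52×60 + 55) × 48 + 9 = 152409.
Real time: 152409 / (48) = 50803/16 s.
Target frame: (50803/16) × (25) = 1270075/16 ≈ 79379.688 → 79380.

frame 79380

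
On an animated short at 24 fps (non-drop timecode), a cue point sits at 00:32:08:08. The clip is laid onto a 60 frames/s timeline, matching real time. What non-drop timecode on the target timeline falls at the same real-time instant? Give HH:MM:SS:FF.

00:32:08:20

Source frame index: (0×3600 + 32×60 + 8) × 24 + 8 = 46280.
Real time: 46280 / (24) = 5785/3 s.
Target frame: (5785/3) × (60) = 115700.
At 60 labels/s: frame 115700 → 00:32:08:20.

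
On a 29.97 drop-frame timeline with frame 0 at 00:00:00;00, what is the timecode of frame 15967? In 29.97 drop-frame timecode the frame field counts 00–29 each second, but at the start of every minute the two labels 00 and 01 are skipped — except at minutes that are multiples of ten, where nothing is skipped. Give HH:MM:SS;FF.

Each 10-minute DF block holds 10 × 60 × 30 − 9 × 2 = 17982 frames. 15967 ÷ 17982 → 0 full blocks, remainder 15967.
Within the partial block the first minute is 1800 frames and each further minute 1798, so 8 further minute boundaries passed. Total skipped labels = 18 × 0 + 2 × 8 = 16.
Non-drop label index = 15967 + 16 = 15983; at 30 labels/s that is 00:08:52:23, i.e. DF 00:08:52;23.

00:08:52;23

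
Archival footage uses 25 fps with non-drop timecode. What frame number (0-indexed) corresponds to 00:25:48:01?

frame 38701

Total seconds to the label: (0 × 3600 + 25 × 60 + 48) = 1548.
Frame index = 1548 × 25 + 1 = 38701.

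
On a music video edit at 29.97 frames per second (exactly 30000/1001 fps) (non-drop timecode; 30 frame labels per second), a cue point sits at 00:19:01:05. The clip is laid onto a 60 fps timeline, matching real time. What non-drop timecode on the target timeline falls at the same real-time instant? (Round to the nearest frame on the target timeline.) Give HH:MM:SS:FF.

00:19:02:18

Source frame index: (0×3600 + 19×60 + 1) × 30 + 5 = 34235.
Real time: 34235 / (30000/1001) = 6853847/6000 s.
Target frame: (6853847/6000) × (60) = 6853847/100 ≈ 68538.470 → 68538.
At 60 labels/s: frame 68538 → 00:19:02:18.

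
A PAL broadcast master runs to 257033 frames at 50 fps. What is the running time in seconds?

Running time = 257033 / (50) = 5140.66 s.

5140.66 seconds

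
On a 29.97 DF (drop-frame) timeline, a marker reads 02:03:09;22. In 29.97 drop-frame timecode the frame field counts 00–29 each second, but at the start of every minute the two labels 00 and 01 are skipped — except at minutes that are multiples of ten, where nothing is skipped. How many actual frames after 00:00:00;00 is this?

Complete 10-minute blocks: 12, each 17982 frames → 215784.
Remaining 3 whole minutes in the current block: 1800 + 2 × 1798 = 5396 frames.
Within the current minute: 9 × 30 + 22 − 2 = 290 (labels ;00/;01 skipped at this minute). Total = 215784 + 5396 + 290 = 221470.

221470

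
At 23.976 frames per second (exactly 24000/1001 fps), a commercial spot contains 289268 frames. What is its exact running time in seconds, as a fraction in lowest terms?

Running time = 289268 ÷ (24000/1001) = 289268 × 1001/24000 = 72389317/6000 s.

72389317/6000 seconds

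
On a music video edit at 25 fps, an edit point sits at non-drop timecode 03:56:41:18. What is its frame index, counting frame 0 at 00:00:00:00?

Total seconds to the label: (3 × 3600 + 56 × 60 + 41) = 14201.
Frame index = 14201 × 25 + 18 = 355043.

frame 355043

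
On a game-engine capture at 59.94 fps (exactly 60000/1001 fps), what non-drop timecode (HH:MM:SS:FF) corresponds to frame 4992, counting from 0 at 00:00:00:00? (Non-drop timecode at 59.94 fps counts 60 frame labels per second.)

00:01:23:12

4992 ÷ 60 = 83 full seconds, remainder 12 frames.
83 s = 0 h 1 min 23 s.
Timecode: 00:01:23:12.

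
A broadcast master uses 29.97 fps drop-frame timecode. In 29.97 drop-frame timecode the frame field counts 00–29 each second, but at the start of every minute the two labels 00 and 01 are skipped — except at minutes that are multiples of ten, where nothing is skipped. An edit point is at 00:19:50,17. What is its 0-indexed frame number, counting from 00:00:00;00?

35681

As if non-drop at 30 labels/s: (0 × 3600 + 19 × 60 + 50) × 30 + 17 = 35717.
Minute boundaries passed: 19; those not divisible by 10: 19 − 1 = 18; dropped labels = 2 × 18 = 36.
Actual frame index = 35717 − 36 = 35681.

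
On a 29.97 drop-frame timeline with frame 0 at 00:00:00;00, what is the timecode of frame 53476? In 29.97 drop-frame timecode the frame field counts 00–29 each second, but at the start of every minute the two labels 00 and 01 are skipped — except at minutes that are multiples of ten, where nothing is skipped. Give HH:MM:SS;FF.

Ten DF minutes hold 17982 frames, so frame 53476 lies in block 2 (frames 35964–53945) with 17512 frames into that block.
The block's first minute is 1800 frames and the rest 1798 each; 17512 frames reaches minute 9, so 2 × 18 + 9 × 2 = 54 labels have been skipped so far.
Adding those back, label number 53476 + 54 = 53530 at 30 labels/s is 1784 s + 10 f = 0 h 29 min 44 s frame 10, i.e. 00:29:44;10.

00:29:44;10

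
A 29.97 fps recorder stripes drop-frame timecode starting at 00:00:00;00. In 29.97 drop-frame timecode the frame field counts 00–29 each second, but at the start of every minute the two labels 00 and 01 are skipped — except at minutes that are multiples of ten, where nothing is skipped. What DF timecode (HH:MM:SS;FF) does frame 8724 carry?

00:04:51;02

Each 10-minute DF block holds 10 × 60 × 30 − 9 × 2 = 17982 frames. 8724 ÷ 17982 → 0 full blocks, remainder 8724.
Within the partial block the first minute is 1800 frames and each further minute 1798, so 4 further minute boundaries passed. Total skipped labels = 18 × 0 + 2 × 4 = 8.
Non-drop label index = 8724 + 8 = 8732; at 30 labels/s that is 00:04:51:02, i.e. DF 00:04:51;02.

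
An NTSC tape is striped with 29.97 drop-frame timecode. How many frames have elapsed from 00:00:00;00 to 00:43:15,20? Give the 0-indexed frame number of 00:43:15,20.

77792

As if non-drop at 30 labels/s: (0 × 3600 + 43 × 60 + 15) × 30 + 20 = 77870.
Minute boundaries passed: 43; those not divisible by 10: 43 − 4 = 39; dropped labels = 2 × 39 = 78.
Actual frame index = 77870 − 78 = 77792.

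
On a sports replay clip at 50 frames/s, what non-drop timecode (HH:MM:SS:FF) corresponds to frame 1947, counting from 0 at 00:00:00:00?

00:00:38:47

1947 ÷ 50 = 38 full seconds, remainder 47 frames.
38 s = 0 h 0 min 38 s.
Timecode: 00:00:38:47.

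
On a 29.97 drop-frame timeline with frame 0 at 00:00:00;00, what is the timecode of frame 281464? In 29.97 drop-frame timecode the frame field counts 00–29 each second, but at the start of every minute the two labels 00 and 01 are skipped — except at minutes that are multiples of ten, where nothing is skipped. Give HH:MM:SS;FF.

02:36:31;16

Each 10-minute DF block holds 10 × 60 × 30 − 9 × 2 = 17982 frames. 281464 ÷ 17982 → 15 full blocks, remainder 11734.
Within the partial block the first minute is 1800 frames and each further minute 1798, so 6 further minute boundaries passed. Total skipped labels = 18 × 15 + 2 × 6 = 282.
Non-drop label index = 281464 + 282 = 281746; at 30 labels/s that is 02:36:31:16, i.e. DF 02:36:31;16.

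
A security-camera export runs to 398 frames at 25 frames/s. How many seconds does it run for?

Running time = 398 / (25) = 15.92 s.

15.92 seconds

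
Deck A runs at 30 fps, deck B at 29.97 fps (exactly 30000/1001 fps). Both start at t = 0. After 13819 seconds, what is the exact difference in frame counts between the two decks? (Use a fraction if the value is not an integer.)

A emits 30 × 13819 = 414570 frames; B emits 30000/1001 × 13819 = 31890000/77.
Difference = 31890/77 frames (≈ 414.1558); B is behind A.

31890/77 frames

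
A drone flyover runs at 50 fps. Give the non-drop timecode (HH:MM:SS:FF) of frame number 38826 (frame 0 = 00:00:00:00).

00:12:56:26

38826 ÷ 50 = 776 full seconds, remainder 26 frames.
776 s = 0 h 12 min 56 s.
Timecode: 00:12:56:26.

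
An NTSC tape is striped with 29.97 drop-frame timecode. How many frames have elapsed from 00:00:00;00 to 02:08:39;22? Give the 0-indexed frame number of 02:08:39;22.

231360

Complete 10-minute blocks: 12, each 17982 frames → 215784.
Remaining 8 whole minutes in the current block: 1800 + 7 × 1798 = 14386 frames.
Within the current minute: 39 × 30 + 22 − 2 = 1190 (labels ;00/;01 skipped at this minute). Total = 215784 + 14386 + 1190 = 231360.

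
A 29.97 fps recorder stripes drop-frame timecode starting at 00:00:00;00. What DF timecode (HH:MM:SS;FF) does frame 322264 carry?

02:59:12;28

Each 10-minute DF block holds 10 × 60 × 30 − 9 × 2 = 17982 frames. 322264 ÷ 17982 → 17 full blocks, remainder 16570.
Within the partial block the first minute is 1800 frames and each further minute 1798, so 9 further minute boundaries passed. Total skipped labels = 18 × 17 + 2 × 9 = 324.
Non-drop label index = 322264 + 324 = 322588; at 30 labels/s that is 02:59:12:28, i.e. DF 02:59:12;28.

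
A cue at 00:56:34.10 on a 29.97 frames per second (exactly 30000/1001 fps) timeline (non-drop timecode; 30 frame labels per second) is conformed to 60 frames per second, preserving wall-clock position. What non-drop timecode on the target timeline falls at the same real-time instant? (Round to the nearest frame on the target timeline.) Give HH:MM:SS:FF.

Source frame index: (0×3600 + 56×60 + 34) × 30 + 10 = 101830.
Real time: 101830 / (30000/1001) = 10193183/3000 s.
Target frame: (10193183/3000) × (60) = 10193183/50 ≈ 203863.660 → 203864.
At 60 labels/s: frame 203864 → 00:56:37:44.

00:56:37:44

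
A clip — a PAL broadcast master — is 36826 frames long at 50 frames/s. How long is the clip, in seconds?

736.52 seconds

Running time = 36826 / (50) = 736.52 s.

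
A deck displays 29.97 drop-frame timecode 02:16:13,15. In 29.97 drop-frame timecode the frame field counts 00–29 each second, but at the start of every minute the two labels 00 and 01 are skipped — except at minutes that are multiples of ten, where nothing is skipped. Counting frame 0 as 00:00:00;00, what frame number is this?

244959

As if non-drop at 30 labels/s: (2 × 3600 + 16 × 60 + 13) × 30 + 15 = 245205.
Minute boundaries passed: 136; those not divisible by 10: 136 − 13 = 123; dropped labels = 2 × 123 = 246.
Actual frame index = 245205 − 246 = 244959.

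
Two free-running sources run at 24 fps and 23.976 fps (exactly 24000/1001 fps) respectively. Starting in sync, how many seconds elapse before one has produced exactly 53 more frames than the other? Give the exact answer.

53053/24 seconds

The gap grows by |24000/1001 − 24| = 24/1001 frames per second.
Time for a 53-frame gap: 53 ÷ (24/1001) = 53053/24 s.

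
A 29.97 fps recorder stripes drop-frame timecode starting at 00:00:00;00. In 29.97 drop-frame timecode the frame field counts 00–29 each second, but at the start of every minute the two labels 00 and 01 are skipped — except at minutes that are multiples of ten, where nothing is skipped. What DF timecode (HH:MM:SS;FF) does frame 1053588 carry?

09:45:54;22

Ten DF minutes hold 17982 frames, so frame 1053588 lies in block 58 (frames 1042956–1060937) with 10632 frames into that block.
The block's first minute is 1800 frames and the rest 1798 each; 10632 frames reaches minute 5, so 58 × 18 + 5 × 2 = 1054 labels have been skipped so far.
Adding those back, label number 1053588 + 1054 = 1054642 at 30 labels/s is 35154 s + 22 f = 9 h 45 min 54 s frame 22, i.e. 09:45:54;22.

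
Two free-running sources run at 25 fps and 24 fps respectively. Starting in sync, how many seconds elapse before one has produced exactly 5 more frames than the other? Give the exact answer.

5 seconds

The gap grows by |24 − 25| = 1 frame per second.
Time for a 5-frame gap: 5 ÷ (1) = 5 s.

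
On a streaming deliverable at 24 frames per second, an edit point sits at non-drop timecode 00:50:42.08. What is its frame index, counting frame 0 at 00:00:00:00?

frame 73016

Total seconds to the label: (0 × 3600 + 50 × 60 + 42) = 3042.
Frame index = 3042 × 24 + 8 = 73016.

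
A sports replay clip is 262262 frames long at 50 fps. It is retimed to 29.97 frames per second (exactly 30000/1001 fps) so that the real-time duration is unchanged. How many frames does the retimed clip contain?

Target frames = source frames × (target rate / source rate) = 262262 × (30000/1001)/(50) = 262262 × 600/1001 = 157200.

157200 frames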